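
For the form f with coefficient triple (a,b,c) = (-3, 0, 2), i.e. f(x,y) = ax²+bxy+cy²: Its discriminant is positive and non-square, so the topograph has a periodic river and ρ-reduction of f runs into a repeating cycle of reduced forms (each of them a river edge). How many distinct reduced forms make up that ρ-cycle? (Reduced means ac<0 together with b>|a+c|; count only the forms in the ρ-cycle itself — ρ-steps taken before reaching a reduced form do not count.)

D = 24, ⌊√D⌋ = 4
descent: ρ → (2,4,-1)  [lands on river]
river: ρ → (-1,4,2)
ρ-cycle length = 2 (tail of 1 descent step not counted)

2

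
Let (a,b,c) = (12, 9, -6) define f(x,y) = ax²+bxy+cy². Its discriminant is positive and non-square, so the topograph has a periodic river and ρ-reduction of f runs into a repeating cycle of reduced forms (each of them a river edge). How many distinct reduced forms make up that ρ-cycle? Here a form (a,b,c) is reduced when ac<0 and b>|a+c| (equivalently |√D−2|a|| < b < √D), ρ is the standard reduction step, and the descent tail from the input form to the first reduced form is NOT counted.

D = 369, ⌊√D⌋ = 19
river: ρ → (-6,15,6)
river: ρ → (6,9,-12)
river: ρ → (-12,15,3)
river: ρ → (3,15,-12)
river: ρ → (-12,9,6)
river: ρ → (6,15,-6)
river: ρ → (-6,9,12)
river: ρ → (12,15,-3)
river: ρ → (-3,15,12)
river: ρ → (12,9,-6)
ρ-cycle length = 10 (tail of 0 descent steps not counted)

10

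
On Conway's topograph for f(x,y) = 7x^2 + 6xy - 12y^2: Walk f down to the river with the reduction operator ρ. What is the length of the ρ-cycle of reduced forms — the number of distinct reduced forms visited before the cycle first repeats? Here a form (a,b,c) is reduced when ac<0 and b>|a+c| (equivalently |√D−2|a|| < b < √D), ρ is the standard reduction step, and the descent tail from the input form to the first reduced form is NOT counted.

D = 372, ⌊√D⌋ = 19
river: ρ → (-12,18,1)
river: ρ → (1,18,-12)
river: ρ → (-12,6,7)
river: ρ → (7,8,-11)
river: ρ → (-11,14,4)
river: ρ → (4,18,-3)
river: ρ → (-3,18,4)
river: ρ → (4,14,-11)
river: ρ → (-11,8,7)
river: ρ → (7,6,-12)
ρ-cycle length = 10 (tail of 0 descent steps not counted)

10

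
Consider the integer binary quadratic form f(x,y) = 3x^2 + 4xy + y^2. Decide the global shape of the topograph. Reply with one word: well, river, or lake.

D = b²−4ac = 4² − 4·3·1 = 4
D = 2² is a perfect square ⇒ form factors over ℤ ⇒ lakes

lake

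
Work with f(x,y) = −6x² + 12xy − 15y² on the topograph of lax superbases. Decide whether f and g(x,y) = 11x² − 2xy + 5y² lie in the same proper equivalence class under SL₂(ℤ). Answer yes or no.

D₁ = -216, D₂ = -216
f is negative-definite; reduce −f:
−f: translate: b→0 (≡-12 mod 12), so (6,-12,15)→(6,0,9)
−f: reduced (well bottom): (6,0,9) with a≤c, −a<b≤a
flip sign back: reduced form of f is (-6,0,-9)
g: flip: (11,-2,5)→(5,2,11)
g: reduced (well bottom): (5,2,11) with a≤c, −a<b≤a
reduced forms (-6, 0, -9) vs (5, 2, 11) ⇒ inequivalent

no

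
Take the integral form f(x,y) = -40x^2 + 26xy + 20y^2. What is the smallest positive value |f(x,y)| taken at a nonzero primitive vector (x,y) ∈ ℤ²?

river: ρ → (20,54,-12)
river: ρ → (-12,42,44)
river: ρ → (44,46,-10)
river: ρ → (-10,54,24)
river: ρ → (24,42,-22)
river: ρ → (-22,46,20)
river: ρ → (20,34,-34)
river: ρ → (-34,34,20)
river: ρ → (20,46,-22)
river: ρ → (-22,42,24)
river: ρ → (24,54,-10)
river: ρ → (-10,46,44)
river: ρ → (44,42,-12)
river: ρ → (-12,54,20)
river: ρ → (20,26,-40)
river: ρ → (-40,54,6)
river: ρ → (6,54,-40)
river: ρ → (-40,26,20)
closes: descent 0, river 18
min |a| on river = 6

6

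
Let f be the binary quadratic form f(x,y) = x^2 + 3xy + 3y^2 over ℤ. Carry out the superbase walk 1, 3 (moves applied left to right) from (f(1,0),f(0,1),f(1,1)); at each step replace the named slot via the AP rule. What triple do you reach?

start (1,3,7) = (f(1,0),f(0,1),f(1,1))
replace slot 1: 2·(3+7) − 1 = 19 → (19,3,7)
replace slot 3: 2·(19+3) − 7 = 37 → (19,3,37)

19,3,37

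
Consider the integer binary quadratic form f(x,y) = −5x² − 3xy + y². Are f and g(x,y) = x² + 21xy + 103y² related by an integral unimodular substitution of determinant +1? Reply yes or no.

D₁ = 29, D₂ = 29
river cycle of f (length 2): (1, 5, -1), (-1, 5, 1)
river cycle of g (length 2): (1, 5, -1), (-1, 5, 1)
cycles coincide ⇒ equivalent

yes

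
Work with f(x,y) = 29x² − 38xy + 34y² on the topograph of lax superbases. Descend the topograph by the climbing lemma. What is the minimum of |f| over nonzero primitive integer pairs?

translate: b→20 (≡-38 mod 58), so (29,-38,34)→(29,20,25)
flip: (29,20,25)→(25,-20,29)
reduced (well bottom): (25,-20,29) with a≤c, −a<b≤a
well minimum = a = 25

25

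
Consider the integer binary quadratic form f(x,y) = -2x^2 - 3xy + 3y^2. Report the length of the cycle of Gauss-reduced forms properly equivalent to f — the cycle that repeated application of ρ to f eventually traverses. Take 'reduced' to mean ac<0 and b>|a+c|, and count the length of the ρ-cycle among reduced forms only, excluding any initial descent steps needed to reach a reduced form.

D = 33, ⌊√D⌋ = 5
descent: ρ → (3,3,-2)  [lands on river]
river: ρ → (-2,5,1)
river: ρ → (1,5,-2)
river: ρ → (-2,3,3)
ρ-cycle length = 4 (tail of 1 descent step not counted)

4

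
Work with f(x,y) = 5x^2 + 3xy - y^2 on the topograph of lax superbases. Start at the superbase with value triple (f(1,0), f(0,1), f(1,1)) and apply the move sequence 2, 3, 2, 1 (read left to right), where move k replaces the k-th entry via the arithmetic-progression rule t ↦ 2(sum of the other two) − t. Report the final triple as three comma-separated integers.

start (5,-1,7) = (f(1,0),f(0,1),f(1,1))
replace slot 2: 2·(5+7) − (-1) = 25 → (5,25,7)
replace slot 3: 2·(5+25) − 7 = 53 → (5,25,53)
replace slot 2: 2·(5+53) − 25 = 91 → (5,91,53)
replace slot 1: 2·(91+53) − 5 = 283 → (283,91,53)

283,91,53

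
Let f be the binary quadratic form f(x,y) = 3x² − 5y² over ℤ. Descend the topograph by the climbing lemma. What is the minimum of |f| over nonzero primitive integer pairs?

descent: ρ → (-5,0,3)
descent: ρ → (3,6,-2)  [lands on river]
river: ρ → (-2,6,3)
closes: descent 2, river 2
min |a| on river = 2

2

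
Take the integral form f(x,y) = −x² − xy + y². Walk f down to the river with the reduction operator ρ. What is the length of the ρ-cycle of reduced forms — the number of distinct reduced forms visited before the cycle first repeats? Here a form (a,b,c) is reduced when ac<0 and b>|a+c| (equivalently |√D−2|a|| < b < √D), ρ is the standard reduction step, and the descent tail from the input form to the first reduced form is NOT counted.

D = 5, ⌊√D⌋ = 2
descent: ρ → (1,1,-1)  [lands on river]
river: ρ → (-1,1,1)
ρ-cycle length = 2 (tail of 1 descent step not counted)

2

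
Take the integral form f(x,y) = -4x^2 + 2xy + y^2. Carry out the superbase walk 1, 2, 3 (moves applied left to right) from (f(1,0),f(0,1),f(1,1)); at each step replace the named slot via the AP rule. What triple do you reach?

start (-4,1,-1) = (f(1,0),f(0,1),f(1,1))
replace slot 1: 2·(1+(-1)) − (-4) = 4 → (4,1,-1)
replace slot 2: 2·(4+(-1)) − 1 = 5 → (4,5,-1)
replace slot 3: 2·(4+5) − (-1) = 19 → (4,5,19)

4,5,19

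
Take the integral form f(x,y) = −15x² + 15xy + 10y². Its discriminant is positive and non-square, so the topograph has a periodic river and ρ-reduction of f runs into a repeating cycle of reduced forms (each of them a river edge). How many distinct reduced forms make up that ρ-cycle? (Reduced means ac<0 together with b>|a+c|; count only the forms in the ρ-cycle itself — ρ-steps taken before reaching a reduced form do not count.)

D = 825, ⌊√D⌋ = 28
river: ρ → (10,25,-5)
river: ρ → (-5,25,10)
river: ρ → (10,15,-15)
river: ρ → (-15,15,10)
ρ-cycle length = 4 (tail of 0 descent steps not counted)

4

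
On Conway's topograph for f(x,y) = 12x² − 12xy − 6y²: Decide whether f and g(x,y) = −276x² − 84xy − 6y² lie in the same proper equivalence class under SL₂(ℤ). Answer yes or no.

D₁ = 432, D₂ = 432
river cycle of f (length 2): (-6, 12, 12), (12, 12, -6)
river cycle of g (length 2): (-6, 12, 12), (12, 12, -6)
cycles coincide ⇒ equivalent

yes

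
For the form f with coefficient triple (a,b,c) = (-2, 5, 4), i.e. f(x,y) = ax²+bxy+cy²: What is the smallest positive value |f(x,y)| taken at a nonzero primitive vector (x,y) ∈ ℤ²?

river: ρ → (4,3,-3)
river: ρ → (-3,3,4)
river: ρ → (4,5,-2)
river: ρ → (-2,7,1)
river: ρ → (1,7,-2)
river: ρ → (-2,5,4)
closes: descent 0, river 6
min |a| on river = 1

1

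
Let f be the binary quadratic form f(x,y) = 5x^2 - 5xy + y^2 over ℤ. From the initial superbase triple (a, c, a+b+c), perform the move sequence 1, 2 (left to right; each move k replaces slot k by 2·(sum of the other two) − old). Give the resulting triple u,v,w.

start (5,1,1) = (f(1,0),f(0,1),f(1,1))
replace slot 1: 2·(1+1) − 5 = -1 → (-1,1,1)
replace slot 2: 2·((-1)+1) − 1 = -1 → (-1,-1,1)

-1,-1,1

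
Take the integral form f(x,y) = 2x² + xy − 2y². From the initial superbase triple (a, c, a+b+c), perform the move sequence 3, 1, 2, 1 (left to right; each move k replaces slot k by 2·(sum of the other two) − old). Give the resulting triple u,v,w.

start (2,-2,1) = (f(1,0),f(0,1),f(1,1))
replace slot 3: 2·(2+(-2)) − 1 = -1 → (2,-2,-1)
replace slot 1: 2·((-2)+(-1)) − 2 = -8 → (-8,-2,-1)
replace slot 2: 2·((-8)+(-1)) − (-2) = -16 → (-8,-16,-1)
replace slot 1: 2·((-16)+(-1)) − (-8) = -26 → (-26,-16,-1)

-26,-16,-1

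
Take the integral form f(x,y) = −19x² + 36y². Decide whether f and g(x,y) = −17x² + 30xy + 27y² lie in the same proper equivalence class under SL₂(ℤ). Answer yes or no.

D₁ = 2736, D₂ = 2736
river cycle of f (length 14): (-19, 38, 17), (17, 30, -27), (-27, 24, 20), (20, 16, -31), (-31, 46, 5), (5, 44, -40), (-40, 36, 9), (9, 36, -40), (-40, 44, 5), (5, 46, -31), … (4 more)
river cycle of g (length 14): (27, 24, -20), (-20, 16, 31), (31, 46, -5), (-5, 44, 40), (40, 36, -9), (-9, 36, 40), (40, 44, -5), (-5, 46, 31), (31, 16, -20), (-20, 24, 27), … (4 more)
cycles differ ⇒ inequivalent

no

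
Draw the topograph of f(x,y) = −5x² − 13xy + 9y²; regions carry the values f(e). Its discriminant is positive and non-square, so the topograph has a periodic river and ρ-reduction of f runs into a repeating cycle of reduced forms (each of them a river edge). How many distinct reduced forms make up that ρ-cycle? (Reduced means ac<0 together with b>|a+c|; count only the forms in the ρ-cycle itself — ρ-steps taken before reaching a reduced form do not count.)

D = 349, ⌊√D⌋ = 18
descent: ρ → (9,13,-5)  [lands on river]
river: ρ → (-5,17,3)
river: ρ → (3,13,-15)
river: ρ → (-15,17,1)
river: ρ → (1,17,-15)
river: ρ → (-15,13,3)
river: ρ → (3,17,-5)
river: ρ → (-5,13,9)
river: ρ → (9,5,-9)
river: ρ → (-9,13,5)
river: ρ → (5,17,-3)
river: ρ → (-3,13,15)
river: ρ → (15,17,-1)
river: ρ → (-1,17,15)
river: ρ → (15,13,-3)
river: ρ → (-3,17,5)
river: ρ → (5,13,-9)
river: ρ → (-9,5,9)
ρ-cycle length = 18 (tail of 1 descent step not counted)

18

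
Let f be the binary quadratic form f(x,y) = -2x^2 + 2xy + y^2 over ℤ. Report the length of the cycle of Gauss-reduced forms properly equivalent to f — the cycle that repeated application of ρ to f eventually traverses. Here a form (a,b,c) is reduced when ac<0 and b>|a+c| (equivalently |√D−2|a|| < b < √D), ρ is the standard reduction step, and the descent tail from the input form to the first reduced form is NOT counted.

D = 12, ⌊√D⌋ = 3
river: ρ → (1,2,-2)
river: ρ → (-2,2,1)
ρ-cycle length = 2 (tail of 0 descent steps not counted)

2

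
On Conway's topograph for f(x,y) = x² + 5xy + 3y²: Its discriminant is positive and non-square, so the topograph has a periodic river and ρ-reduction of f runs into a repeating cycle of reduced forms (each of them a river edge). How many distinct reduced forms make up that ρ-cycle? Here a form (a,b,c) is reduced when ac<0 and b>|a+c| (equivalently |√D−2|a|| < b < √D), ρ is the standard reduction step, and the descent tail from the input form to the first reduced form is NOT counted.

D = 13, ⌊√D⌋ = 3
descent: ρ → (3,1,-1)
descent: ρ → (-1,3,1)  [lands on river]
river: ρ → (1,3,-1)
ρ-cycle length = 2 (tail of 2 descent steps not counted)

2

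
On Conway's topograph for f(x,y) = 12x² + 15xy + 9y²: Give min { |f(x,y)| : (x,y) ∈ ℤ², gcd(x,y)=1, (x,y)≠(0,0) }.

translate: b→-9 (≡15 mod 24), so (12,15,9)→(12,-9,6)
flip: (12,-9,6)→(6,9,12)
translate: b→-3 (≡9 mod 12), so (6,9,12)→(6,-3,9)
reduced (well bottom): (6,-3,9) with a≤c, −a<b≤a
well minimum = a = 6

6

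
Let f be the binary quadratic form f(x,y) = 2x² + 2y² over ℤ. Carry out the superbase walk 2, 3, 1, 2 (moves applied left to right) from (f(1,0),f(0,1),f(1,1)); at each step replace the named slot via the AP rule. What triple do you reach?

start (2,2,4) = (f(1,0),f(0,1),f(1,1))
replace slot 2: 2·(2+4) − 2 = 10 → (2,10,4)
replace slot 3: 2·(2+10) − 4 = 20 → (2,10,20)
replace slot 1: 2·(10+20) − 2 = 58 → (58,10,20)
replace slot 2: 2·(58+20) − 10 = 146 → (58,146,20)

58,146,20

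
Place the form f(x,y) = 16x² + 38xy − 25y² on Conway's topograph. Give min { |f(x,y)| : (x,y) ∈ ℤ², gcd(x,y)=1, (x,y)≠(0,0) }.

river: ρ → (-25,12,29)
river: ρ → (29,46,-8)
river: ρ → (-8,50,17)
river: ρ → (17,52,-5)
river: ρ → (-5,48,37)
river: ρ → (37,26,-16)
river: ρ → (-16,38,25)
river: ρ → (25,12,-29)
river: ρ → (-29,46,8)
river: ρ → (8,50,-17)
river: ρ → (-17,52,5)
river: ρ → (5,48,-37)
river: ρ → (-37,26,16)
river: ρ → (16,38,-25)
closes: descent 0, river 14
min |a| on river = 5

5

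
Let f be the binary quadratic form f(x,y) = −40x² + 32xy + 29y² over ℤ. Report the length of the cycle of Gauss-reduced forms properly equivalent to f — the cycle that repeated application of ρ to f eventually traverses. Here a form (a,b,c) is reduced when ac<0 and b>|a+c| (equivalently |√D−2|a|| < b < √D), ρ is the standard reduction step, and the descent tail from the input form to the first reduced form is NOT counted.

D = 5664, ⌊√D⌋ = 75
river: ρ → (29,26,-43)
river: ρ → (-43,60,12)
river: ρ → (12,60,-43)
river: ρ → (-43,26,29)
river: ρ → (29,32,-40)
river: ρ → (-40,48,21)
river: ρ → (21,36,-52)
river: ρ → (-52,68,5)
river: ρ → (5,72,-24)
river: ρ → (-24,72,5)
river: ρ → (5,68,-52)
river: ρ → (-52,36,21)
river: ρ → (21,48,-40)
river: ρ → (-40,32,29)
ρ-cycle length = 14 (tail of 0 descent steps not counted)

14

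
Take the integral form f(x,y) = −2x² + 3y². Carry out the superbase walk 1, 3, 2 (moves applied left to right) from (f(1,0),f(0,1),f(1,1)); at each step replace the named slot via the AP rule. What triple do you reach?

start (-2,3,1) = (f(1,0),f(0,1),f(1,1))
replace slot 1: 2·(3+1) − (-2) = 10 → (10,3,1)
replace slot 3: 2·(10+3) − 1 = 25 → (10,3,25)
replace slot 2: 2·(10+25) − 3 = 67 → (10,67,25)

10,67,25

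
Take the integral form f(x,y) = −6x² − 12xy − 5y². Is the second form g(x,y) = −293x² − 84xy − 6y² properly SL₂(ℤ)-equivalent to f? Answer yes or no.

D₁ = 24, D₂ = 24
river cycle of f (length 2): (1, 4, -2), (-2, 4, 1)
river cycle of g (length 2): (1, 4, -2), (-2, 4, 1)
cycles coincide ⇒ equivalent

yes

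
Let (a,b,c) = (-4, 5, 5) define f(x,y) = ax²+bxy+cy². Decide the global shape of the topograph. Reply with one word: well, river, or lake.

D = b²−4ac = 5² − 4·(-4)·5 = 105
D > 0 non-square ⇒ indefinite ⇒ periodic river

river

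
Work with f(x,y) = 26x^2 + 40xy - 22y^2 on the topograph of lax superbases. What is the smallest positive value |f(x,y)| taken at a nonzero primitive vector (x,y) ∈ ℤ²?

river: ρ → (-22,48,18)
river: ρ → (18,60,-4)
river: ρ → (-4,60,18)
river: ρ → (18,48,-22)
river: ρ → (-22,40,26)
river: ρ → (26,12,-36)
river: ρ → (-36,60,2)
river: ρ → (2,60,-36)
river: ρ → (-36,12,26)
river: ρ → (26,40,-22)
closes: descent 0, river 10
min |a| on river = 2

2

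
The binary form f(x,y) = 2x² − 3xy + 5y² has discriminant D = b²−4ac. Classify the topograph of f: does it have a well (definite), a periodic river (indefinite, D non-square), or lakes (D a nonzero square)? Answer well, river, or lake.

D = b²−4ac = (-3)² − 4·2·5 = -31
D < 0 ⇒ definite ⇒ every region one sign ⇒ single well

well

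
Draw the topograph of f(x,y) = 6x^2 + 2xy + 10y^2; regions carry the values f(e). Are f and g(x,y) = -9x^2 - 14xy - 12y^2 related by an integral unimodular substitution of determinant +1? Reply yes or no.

D₁ = -236, D₂ = -236
f: reduced (well bottom): (6,2,10) with a≤c, −a<b≤a
g is negative-definite; reduce −g:
−g: translate: b→-4 (≡14 mod 18), so (9,14,12)→(9,-4,7)
−g: flip: (9,-4,7)→(7,4,9)
−g: reduced (well bottom): (7,4,9) with a≤c, −a<b≤a
flip sign back: reduced form of g is (-7,-4,-9)
reduced forms (6, 2, 10) vs (-7, -4, -9) ⇒ inequivalent

no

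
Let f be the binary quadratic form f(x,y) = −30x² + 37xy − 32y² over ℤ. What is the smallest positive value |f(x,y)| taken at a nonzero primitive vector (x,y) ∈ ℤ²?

translate: b→23 (≡-37 mod 60), so (30,-37,32)→(30,23,25)
flip: (30,23,25)→(25,-23,30)
reduced (well bottom): (25,-23,30) with a≤c, −a<b≤a
well minimum |f| = |-25| = 25 (negative-definite)

25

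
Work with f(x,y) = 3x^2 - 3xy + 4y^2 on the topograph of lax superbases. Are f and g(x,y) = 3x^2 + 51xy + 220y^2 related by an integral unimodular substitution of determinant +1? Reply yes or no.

D₁ = -39, D₂ = -39
f: translate: b→3 (≡-3 mod 6), so (3,-3,4)→(3,3,4)
f: reduced (well bottom): (3,3,4) with a≤c, −a<b≤a
g: translate: b→3 (≡51 mod 6), so (3,51,220)→(3,3,4)
g: reduced (well bottom): (3,3,4) with a≤c, −a<b≤a
reduced forms (3, 3, 4) vs (3, 3, 4) ⇒ equivalent

yes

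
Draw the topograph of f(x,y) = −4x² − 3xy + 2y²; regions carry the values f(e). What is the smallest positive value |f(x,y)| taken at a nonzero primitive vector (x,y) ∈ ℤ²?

descent: ρ → (2,3,-4)  [lands on river]
river: ρ → (-4,5,1)
river: ρ → (1,5,-4)
river: ρ → (-4,3,2)
river: ρ → (2,5,-2)
river: ρ → (-2,3,4)
river: ρ → (4,5,-1)
river: ρ → (-1,5,4)
river: ρ → (4,3,-2)
river: ρ → (-2,5,2)
closes: descent 1, river 10
min |a| on river = 1

1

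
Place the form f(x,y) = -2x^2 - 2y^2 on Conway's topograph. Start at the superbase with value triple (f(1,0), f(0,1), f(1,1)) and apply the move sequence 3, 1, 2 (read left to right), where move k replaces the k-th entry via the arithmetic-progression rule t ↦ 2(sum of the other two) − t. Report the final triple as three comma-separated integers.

start (-2,-2,-4) = (f(1,0),f(0,1),f(1,1))
replace slot 3: 2·((-2)+(-2)) − (-4) = -4 → (-2,-2,-4)
replace slot 1: 2·((-2)+(-4)) − (-2) = -10 → (-10,-2,-4)
replace slot 2: 2·((-10)+(-4)) − (-2) = -26 → (-10,-26,-4)

-10,-26,-4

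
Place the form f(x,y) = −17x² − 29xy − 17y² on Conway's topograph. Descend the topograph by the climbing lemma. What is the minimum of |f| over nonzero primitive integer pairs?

translate: b→-5 (≡29 mod 34), so (17,29,17)→(17,-5,5)
flip: (17,-5,5)→(5,5,17)
reduced (well bottom): (5,5,17) with a≤c, −a<b≤a
well minimum |f| = |-5| = 5 (negative-definite)

5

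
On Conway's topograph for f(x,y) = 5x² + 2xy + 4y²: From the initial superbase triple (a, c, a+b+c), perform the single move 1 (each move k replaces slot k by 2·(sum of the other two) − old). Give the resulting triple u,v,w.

start (5,4,11) = (f(1,0),f(0,1),f(1,1))
replace slot 1: 2·(4+11) − 5 = 25 → (25,4,11)

25,4,11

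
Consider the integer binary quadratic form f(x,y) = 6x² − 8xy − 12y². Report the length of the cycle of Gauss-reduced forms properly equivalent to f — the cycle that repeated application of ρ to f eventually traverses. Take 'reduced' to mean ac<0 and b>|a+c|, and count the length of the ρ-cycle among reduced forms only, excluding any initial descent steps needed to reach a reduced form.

D = 352, ⌊√D⌋ = 18
descent: ρ → (-12,8,6)  [lands on river]
river: ρ → (6,16,-4)
river: ρ → (-4,16,6)
river: ρ → (6,8,-12)
river: ρ → (-12,16,2)
river: ρ → (2,16,-12)
ρ-cycle length = 6 (tail of 1 descent step not counted)

6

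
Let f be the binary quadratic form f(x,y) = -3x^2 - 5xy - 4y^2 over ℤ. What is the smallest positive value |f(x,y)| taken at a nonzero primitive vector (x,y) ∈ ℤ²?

translate: b→-1 (≡5 mod 6), so (3,5,4)→(3,-1,2)
flip: (3,-1,2)→(2,1,3)
reduced (well bottom): (2,1,3) with a≤c, −a<b≤a
well minimum |f| = |-2| = 2 (negative-definite)

2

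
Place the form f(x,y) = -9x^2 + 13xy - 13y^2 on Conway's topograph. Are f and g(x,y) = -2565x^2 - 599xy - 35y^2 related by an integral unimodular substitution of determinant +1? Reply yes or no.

D₁ = -299, D₂ = -299
f is negative-definite; reduce −f:
−f: translate: b→5 (≡-13 mod 18), so (9,-13,13)→(9,5,9)
−f: reduced (well bottom): (9,5,9) with a≤c, −a<b≤a
flip sign back: reduced form of f is (-9,-5,-9)
g is negative-definite; reduce −g:
−g: flip: (2565,599,35)→(35,-599,2565)
−g: translate: b→31 (≡-599 mod 70), so (35,-599,2565)→(35,31,9)
−g: flip: (35,31,9)→(9,-31,35)
−g: translate: b→5 (≡-31 mod 18), so (9,-31,35)→(9,5,9)
−g: reduced (well bottom): (9,5,9) with a≤c, −a<b≤a
flip sign back: reduced form of g is (-9,-5,-9)
reduced forms (-9, -5, -9) vs (-9, -5, -9) ⇒ equivalent

yes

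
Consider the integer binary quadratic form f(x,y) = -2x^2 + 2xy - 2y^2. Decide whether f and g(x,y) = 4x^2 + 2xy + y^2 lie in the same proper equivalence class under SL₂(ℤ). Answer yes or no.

D₁ = -12, D₂ = -12
f is negative-definite; reduce −f:
−f: translate: b→2 (≡-2 mod 4), so (2,-2,2)→(2,2,2)
−f: reduced (well bottom): (2,2,2) with a≤c, −a<b≤a
flip sign back: reduced form of f is (-2,-2,-2)
g: flip: (4,2,1)→(1,-2,4)
g: translate: b→0 (≡-2 mod 2), so (1,-2,4)→(1,0,3)
g: reduced (well bottom): (1,0,3) with a≤c, −a<b≤a
reduced forms (-2, -2, -2) vs (1, 0, 3) ⇒ inequivalent

no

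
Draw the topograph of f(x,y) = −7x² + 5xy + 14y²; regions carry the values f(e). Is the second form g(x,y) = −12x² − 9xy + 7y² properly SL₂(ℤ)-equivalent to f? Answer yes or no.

D₁ = 417, D₂ = 417
river cycle of f (length 18): (-7, 19, 2), (2, 17, -16), (-16, 15, 3), (3, 15, -16), (-16, 17, 2), (2, 19, -7), (-7, 9, 12), (12, 15, -4), (-4, 17, 8), (8, 15, -6), … (8 more)
river cycle of g (length 18): (7, 9, -12), (-12, 15, 4), (4, 17, -8), (-8, 15, 6), (6, 9, -14), (-14, 19, 1), (1, 19, -14), (-14, 9, 6), (6, 15, -8), (-8, 17, 4), … (8 more)
cycles differ ⇒ inequivalent

no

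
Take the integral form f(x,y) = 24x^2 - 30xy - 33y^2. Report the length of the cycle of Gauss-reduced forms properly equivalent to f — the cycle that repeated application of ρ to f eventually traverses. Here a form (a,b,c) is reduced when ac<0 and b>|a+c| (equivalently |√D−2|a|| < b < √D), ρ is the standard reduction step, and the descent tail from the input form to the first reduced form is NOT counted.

D = 4068, ⌊√D⌋ = 63
descent: ρ → (-33,30,24)  [lands on river]
river: ρ → (24,18,-39)
river: ρ → (-39,60,3)
river: ρ → (3,60,-39)
river: ρ → (-39,18,24)
river: ρ → (24,30,-33)
river: ρ → (-33,36,21)
river: ρ → (21,48,-21)
river: ρ → (-21,36,33)
river: ρ → (33,30,-24)
river: ρ → (-24,18,39)
river: ρ → (39,60,-3)
river: ρ → (-3,60,39)
river: ρ → (39,18,-24)
river: ρ → (-24,30,33)
river: ρ → (33,36,-21)
river: ρ → (-21,48,21)
river: ρ → (21,36,-33)
ρ-cycle length = 18 (tail of 1 descent step not counted)

18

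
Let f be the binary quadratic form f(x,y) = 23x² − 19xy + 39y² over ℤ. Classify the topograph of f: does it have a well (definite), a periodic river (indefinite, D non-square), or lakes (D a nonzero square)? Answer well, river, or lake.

D = b²−4ac = (-19)² − 4·23·39 = -3227
D < 0 ⇒ definite ⇒ every region one sign ⇒ single well

well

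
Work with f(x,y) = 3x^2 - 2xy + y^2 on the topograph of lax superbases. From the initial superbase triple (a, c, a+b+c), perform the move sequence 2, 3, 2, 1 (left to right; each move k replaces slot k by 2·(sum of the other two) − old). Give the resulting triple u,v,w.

start (3,1,2) = (f(1,0),f(0,1),f(1,1))
replace slot 2: 2·(3+2) − 1 = 9 → (3,9,2)
replace slot 3: 2·(3+9) − 2 = 22 → (3,9,22)
replace slot 2: 2·(3+22) − 9 = 41 → (3,41,22)
replace slot 1: 2·(41+22) − 3 = 123 → (123,41,22)

123,41,22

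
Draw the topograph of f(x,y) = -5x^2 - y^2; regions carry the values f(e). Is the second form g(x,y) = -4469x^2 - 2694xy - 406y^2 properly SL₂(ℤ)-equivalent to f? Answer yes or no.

D₁ = -20, D₂ = -20
f is negative-definite; reduce −f:
−f: flip: (5,0,1)→(1,0,5)
−f: reduced (well bottom): (1,0,5) with a≤c, −a<b≤a
flip sign back: reduced form of f is (-1,0,-5)
g is negative-definite; reduce −g:
−g: flip: (4469,2694,406)→(406,-2694,4469)
−g: translate: b→-258 (≡-2694 mod 812), so (406,-2694,4469)→(406,-258,41)
−g: flip: (406,-258,41)→(41,258,406)
−g: translate: b→12 (≡258 mod 82), so (41,258,406)→(41,12,1)
−g: flip: (41,12,1)→(1,-12,41)
−g: translate: b→0 (≡-12 mod 2), so (1,-12,41)→(1,0,5)
−g: reduced (well bottom): (1,0,5) with a≤c, −a<b≤a
flip sign back: reduced form of g is (-1,0,-5)
reduced forms (-1, 0, -5) vs (-1, 0, -5) ⇒ equivalent

yes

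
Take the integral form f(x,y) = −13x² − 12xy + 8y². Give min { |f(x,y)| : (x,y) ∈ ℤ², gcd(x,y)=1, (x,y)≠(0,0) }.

descent: ρ → (8,12,-13)  [lands on river]
river: ρ → (-13,14,7)
river: ρ → (7,14,-13)
river: ρ → (-13,12,8)
river: ρ → (8,20,-5)
river: ρ → (-5,20,8)
closes: descent 1, river 6
min |a| on river = 5

5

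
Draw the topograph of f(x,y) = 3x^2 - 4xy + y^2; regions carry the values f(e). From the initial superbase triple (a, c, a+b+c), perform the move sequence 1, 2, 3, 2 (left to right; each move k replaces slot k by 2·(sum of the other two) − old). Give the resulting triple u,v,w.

start (3,1,0) = (f(1,0),f(0,1),f(1,1))
replace slot 1: 2·(1+0) − 3 = -1 → (-1,1,0)
replace slot 2: 2·((-1)+0) − 1 = -3 → (-1,-3,0)
replace slot 3: 2·((-1)+(-3)) − 0 = -8 → (-1,-3,-8)
replace slot 2: 2·((-1)+(-8)) − (-3) = -15 → (-1,-15,-8)

-1,-15,-8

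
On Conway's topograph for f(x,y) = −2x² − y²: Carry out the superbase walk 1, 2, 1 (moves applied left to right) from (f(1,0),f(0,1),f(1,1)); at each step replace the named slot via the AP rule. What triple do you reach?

start (-2,-1,-3) = (f(1,0),f(0,1),f(1,1))
replace slot 1: 2·((-1)+(-3)) − (-2) = -6 → (-6,-1,-3)
replace slot 2: 2·((-6)+(-3)) − (-1) = -17 → (-6,-17,-3)
replace slot 1: 2·((-17)+(-3)) − (-6) = -34 → (-34,-17,-3)

-34,-17,-3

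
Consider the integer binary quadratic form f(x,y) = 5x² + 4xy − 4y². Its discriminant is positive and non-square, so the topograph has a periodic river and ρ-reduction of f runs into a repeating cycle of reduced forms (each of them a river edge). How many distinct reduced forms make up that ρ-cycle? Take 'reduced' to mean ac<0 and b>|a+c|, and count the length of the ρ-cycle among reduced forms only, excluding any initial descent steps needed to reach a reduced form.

D = 96, ⌊√D⌋ = 9
river: ρ → (-4,4,5)
river: ρ → (5,6,-3)
river: ρ → (-3,6,5)
river: ρ → (5,4,-4)
ρ-cycle length = 4 (tail of 0 descent steps not counted)

4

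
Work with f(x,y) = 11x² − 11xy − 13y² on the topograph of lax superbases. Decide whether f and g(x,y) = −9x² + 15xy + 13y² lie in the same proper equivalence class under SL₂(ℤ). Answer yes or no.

D₁ = 693, D₂ = 693
river cycle of f (length 6): (-13, 11, 11), (11, 11, -13), (-13, 15, 9), (9, 21, -7), (-7, 21, 9), (9, 15, -13)
river cycle of g (length 6): (13, 11, -11), (-11, 11, 13), (13, 15, -9), (-9, 21, 7), (7, 21, -9), (-9, 15, 13)
cycles differ ⇒ inequivalent

no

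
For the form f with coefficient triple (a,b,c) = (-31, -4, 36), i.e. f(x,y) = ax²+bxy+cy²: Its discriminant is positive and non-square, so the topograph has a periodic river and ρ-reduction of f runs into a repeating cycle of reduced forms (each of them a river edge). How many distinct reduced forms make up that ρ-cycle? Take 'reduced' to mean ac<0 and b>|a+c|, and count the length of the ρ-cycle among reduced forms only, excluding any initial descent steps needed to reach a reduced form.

D = 4480, ⌊√D⌋ = 66
descent: ρ → (36,4,-31)
descent: ρ → (-31,58,9)  [lands on river]
river: ρ → (9,50,-55)
river: ρ → (-55,60,4)
river: ρ → (4,60,-55)
river: ρ → (-55,50,9)
river: ρ → (9,58,-31)
river: ρ → (-31,66,1)
river: ρ → (1,66,-31)
ρ-cycle length = 8 (tail of 2 descent steps not counted)

8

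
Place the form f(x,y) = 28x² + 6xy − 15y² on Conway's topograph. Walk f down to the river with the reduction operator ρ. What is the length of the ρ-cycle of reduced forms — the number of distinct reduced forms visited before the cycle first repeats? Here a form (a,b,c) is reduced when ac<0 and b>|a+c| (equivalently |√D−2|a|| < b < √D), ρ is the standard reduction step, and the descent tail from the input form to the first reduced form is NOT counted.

D = 1716, ⌊√D⌋ = 41
descent: ρ → (-15,24,19)  [lands on river]
river: ρ → (19,14,-20)
river: ρ → (-20,26,13)
river: ρ → (13,26,-20)
river: ρ → (-20,14,19)
river: ρ → (19,24,-15)
river: ρ → (-15,36,7)
river: ρ → (7,34,-20)
river: ρ → (-20,6,21)
river: ρ → (21,36,-5)
river: ρ → (-5,34,28)
river: ρ → (28,22,-11)
river: ρ → (-11,22,28)
river: ρ → (28,34,-5)
river: ρ → (-5,36,21)
river: ρ → (21,6,-20)
river: ρ → (-20,34,7)
river: ρ → (7,36,-15)
ρ-cycle length = 18 (tail of 1 descent step not counted)

18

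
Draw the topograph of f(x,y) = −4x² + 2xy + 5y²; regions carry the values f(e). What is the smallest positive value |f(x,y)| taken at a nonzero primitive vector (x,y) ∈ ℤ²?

river: ρ → (5,8,-1)
river: ρ → (-1,8,5)
river: ρ → (5,2,-4)
river: ρ → (-4,6,3)
river: ρ → (3,6,-4)
river: ρ → (-4,2,5)
closes: descent 0, river 6
min |a| on river = 1

1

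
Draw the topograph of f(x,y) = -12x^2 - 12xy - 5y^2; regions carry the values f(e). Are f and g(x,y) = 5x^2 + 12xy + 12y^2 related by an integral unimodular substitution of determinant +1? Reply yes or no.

D₁ = -96, D₂ = -96
f is negative-definite; reduce −f:
−f: flip: (12,12,5)→(5,-12,12)
−f: translate: b→-2 (≡-12 mod 10), so (5,-12,12)→(5,-2,5)
−f: flip: (5,-2,5)→(5,2,5)
−f: reduced (well bottom): (5,2,5) with a≤c, −a<b≤a
flip sign back: reduced form of f is (-5,-2,-5)
g: translate: b→2 (≡12 mod 10), so (5,12,12)→(5,2,5)
g: reduced (well bottom): (5,2,5) with a≤c, −a<b≤a
reduced forms (-5, -2, -5) vs (5, 2, 5) ⇒ inequivalent

no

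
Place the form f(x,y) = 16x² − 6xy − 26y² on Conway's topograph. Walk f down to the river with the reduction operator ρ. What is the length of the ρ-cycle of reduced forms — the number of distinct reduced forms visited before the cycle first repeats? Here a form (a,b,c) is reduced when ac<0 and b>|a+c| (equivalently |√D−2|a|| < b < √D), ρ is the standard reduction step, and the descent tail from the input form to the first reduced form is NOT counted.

D = 1700, ⌊√D⌋ = 41
descent: ρ → (-26,6,16)
descent: ρ → (16,26,-16)  [lands on river]
river: ρ → (-16,38,4)
river: ρ → (4,34,-34)
river: ρ → (-34,34,4)
river: ρ → (4,38,-16)
river: ρ → (-16,26,16)
river: ρ → (16,38,-4)
river: ρ → (-4,34,34)
river: ρ → (34,34,-4)
river: ρ → (-4,38,16)
ρ-cycle length = 10 (tail of 2 descent steps not counted)

10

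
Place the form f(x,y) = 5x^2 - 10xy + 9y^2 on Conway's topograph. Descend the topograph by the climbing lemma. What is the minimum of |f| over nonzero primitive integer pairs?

translate: b→0 (≡-10 mod 10), so (5,-10,9)→(5,0,4)
flip: (5,0,4)→(4,0,5)
reduced (well bottom): (4,0,5) with a≤c, −a<b≤a
well minimum = a = 4

4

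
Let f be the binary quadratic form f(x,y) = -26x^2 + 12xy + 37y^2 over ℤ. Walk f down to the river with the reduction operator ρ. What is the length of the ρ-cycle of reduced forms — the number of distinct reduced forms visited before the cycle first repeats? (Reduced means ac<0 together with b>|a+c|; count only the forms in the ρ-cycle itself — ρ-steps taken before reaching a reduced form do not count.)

D = 3992, ⌊√D⌋ = 63
river: ρ → (37,62,-1)
river: ρ → (-1,62,37)
river: ρ → (37,12,-26)
river: ρ → (-26,40,23)
river: ρ → (23,52,-14)
river: ρ → (-14,60,7)
river: ρ → (7,52,-46)
river: ρ → (-46,40,13)
river: ρ → (13,38,-49)
river: ρ → (-49,60,2)
river: ρ → (2,60,-49)
river: ρ → (-49,38,13)
river: ρ → (13,40,-46)
river: ρ → (-46,52,7)
river: ρ → (7,60,-14)
river: ρ → (-14,52,23)
river: ρ → (23,40,-26)
river: ρ → (-26,12,37)
ρ-cycle length = 18 (tail of 0 descent steps not counted)

18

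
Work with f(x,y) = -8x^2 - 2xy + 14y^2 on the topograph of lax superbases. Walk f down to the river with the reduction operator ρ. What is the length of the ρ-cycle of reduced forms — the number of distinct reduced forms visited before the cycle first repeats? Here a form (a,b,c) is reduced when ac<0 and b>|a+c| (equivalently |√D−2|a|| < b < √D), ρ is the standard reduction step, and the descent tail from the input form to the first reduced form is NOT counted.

D = 452, ⌊√D⌋ = 21
descent: ρ → (14,2,-8)
descent: ρ → (-8,14,8)  [lands on river]
river: ρ → (8,18,-4)
river: ρ → (-4,14,16)
river: ρ → (16,18,-2)
river: ρ → (-2,18,16)
river: ρ → (16,14,-4)
river: ρ → (-4,18,8)
river: ρ → (8,14,-8)
river: ρ → (-8,18,4)
river: ρ → (4,14,-16)
river: ρ → (-16,18,2)
river: ρ → (2,18,-16)
river: ρ → (-16,14,4)
river: ρ → (4,18,-8)
ρ-cycle length = 14 (tail of 2 descent steps not counted)

14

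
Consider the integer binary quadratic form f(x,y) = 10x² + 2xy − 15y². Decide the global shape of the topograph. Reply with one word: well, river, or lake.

D = b²−4ac = 2² − 4·10·(-15) = 604
D > 0 non-square ⇒ indefinite ⇒ periodic river

river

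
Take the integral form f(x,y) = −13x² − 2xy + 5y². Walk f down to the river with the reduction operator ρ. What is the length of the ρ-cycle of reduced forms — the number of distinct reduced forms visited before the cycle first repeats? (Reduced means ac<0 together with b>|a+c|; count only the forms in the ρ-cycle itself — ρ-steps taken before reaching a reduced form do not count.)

D = 264, ⌊√D⌋ = 16
descent: ρ → (5,12,-6)  [lands on river]
river: ρ → (-6,12,5)
river: ρ → (5,8,-10)
river: ρ → (-10,12,3)
river: ρ → (3,12,-10)
river: ρ → (-10,8,5)
ρ-cycle length = 6 (tail of 1 descent step not counted)

6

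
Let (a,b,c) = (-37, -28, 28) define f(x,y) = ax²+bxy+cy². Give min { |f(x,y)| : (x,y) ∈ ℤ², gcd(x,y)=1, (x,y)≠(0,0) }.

descent: ρ → (28,28,-37)  [lands on river]
river: ρ → (-37,46,19)
river: ρ → (19,68,-4)
river: ρ → (-4,68,19)
river: ρ → (19,46,-37)
river: ρ → (-37,28,28)
closes: descent 1, river 6
min |a| on river = 4

4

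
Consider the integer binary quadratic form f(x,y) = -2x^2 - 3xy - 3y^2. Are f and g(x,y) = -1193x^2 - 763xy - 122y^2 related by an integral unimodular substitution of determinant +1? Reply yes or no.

D₁ = -15, D₂ = -15
f is negative-definite; reduce −f:
−f: translate: b→-1 (≡3 mod 4), so (2,3,3)→(2,-1,2)
−f: flip: (2,-1,2)→(2,1,2)
−f: reduced (well bottom): (2,1,2) with a≤c, −a<b≤a
flip sign back: reduced form of f is (-2,-1,-2)
g is negative-definite; reduce −g:
−g: flip: (1193,763,122)→(122,-763,1193)
−g: translate: b→-31 (≡-763 mod 244), so (122,-763,1193)→(122,-31,2)
−g: flip: (122,-31,2)→(2,31,122)
−g: translate: b→-1 (≡31 mod 4), so (2,31,122)→(2,-1,2)
−g: flip: (2,-1,2)→(2,1,2)
−g: reduced (well bottom): (2,1,2) with a≤c, −a<b≤a
flip sign back: reduced form of g is (-2,-1,-2)
reduced forms (-2, -1, -2) vs (-2, -1, -2) ⇒ equivalent

yes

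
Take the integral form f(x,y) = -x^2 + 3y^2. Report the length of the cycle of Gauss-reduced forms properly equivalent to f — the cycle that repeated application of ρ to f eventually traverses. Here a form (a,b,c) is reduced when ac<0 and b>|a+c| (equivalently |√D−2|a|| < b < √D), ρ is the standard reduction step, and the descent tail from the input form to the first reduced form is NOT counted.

D = 12, ⌊√D⌋ = 3
descent: ρ → (3,0,-1)
descent: ρ → (-1,2,2)  [lands on river]
river: ρ → (2,2,-1)
ρ-cycle length = 2 (tail of 2 descent steps not counted)

2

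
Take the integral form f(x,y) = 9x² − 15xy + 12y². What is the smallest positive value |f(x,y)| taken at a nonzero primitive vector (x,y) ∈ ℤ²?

translate: b→3 (≡-15 mod 18), so (9,-15,12)→(9,3,6)
flip: (9,3,6)→(6,-3,9)
reduced (well bottom): (6,-3,9) with a≤c, −a<b≤a
well minimum = a = 6

6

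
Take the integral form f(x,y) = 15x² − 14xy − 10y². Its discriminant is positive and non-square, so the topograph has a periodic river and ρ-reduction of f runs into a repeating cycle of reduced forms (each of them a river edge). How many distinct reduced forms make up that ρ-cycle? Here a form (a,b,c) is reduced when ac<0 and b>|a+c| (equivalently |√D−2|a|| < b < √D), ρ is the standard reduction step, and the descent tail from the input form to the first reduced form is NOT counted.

D = 796, ⌊√D⌋ = 28
descent: ρ → (-10,14,15)  [lands on river]
river: ρ → (15,16,-9)
river: ρ → (-9,20,11)
river: ρ → (11,24,-5)
river: ρ → (-5,26,6)
river: ρ → (6,22,-13)
river: ρ → (-13,4,15)
river: ρ → (15,26,-2)
river: ρ → (-2,26,15)
river: ρ → (15,4,-13)
river: ρ → (-13,22,6)
river: ρ → (6,26,-5)
river: ρ → (-5,24,11)
river: ρ → (11,20,-9)
river: ρ → (-9,16,15)
river: ρ → (15,14,-10)
river: ρ → (-10,26,3)
river: ρ → (3,28,-1)
river: ρ → (-1,28,3)
river: ρ → (3,26,-10)
ρ-cycle length = 20 (tail of 1 descent step not counted)

20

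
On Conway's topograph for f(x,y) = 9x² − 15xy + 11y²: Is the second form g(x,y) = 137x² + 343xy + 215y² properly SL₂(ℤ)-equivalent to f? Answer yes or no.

D₁ = -171, D₂ = -171
f: translate: b→3 (≡-15 mod 18), so (9,-15,11)→(9,3,5)
f: flip: (9,3,5)→(5,-3,9)
f: reduced (well bottom): (5,-3,9) with a≤c, −a<b≤a
g: translate: b→69 (≡343 mod 274), so (137,343,215)→(137,69,9)
g: flip: (137,69,9)→(9,-69,137)
g: translate: b→3 (≡-69 mod 18), so (9,-69,137)→(9,3,5)
g: flip: (9,3,5)→(5,-3,9)
g: reduced (well bottom): (5,-3,9) with a≤c, −a<b≤a
reduced forms (5, -3, 9) vs (5, -3, 9) ⇒ equivalent

yes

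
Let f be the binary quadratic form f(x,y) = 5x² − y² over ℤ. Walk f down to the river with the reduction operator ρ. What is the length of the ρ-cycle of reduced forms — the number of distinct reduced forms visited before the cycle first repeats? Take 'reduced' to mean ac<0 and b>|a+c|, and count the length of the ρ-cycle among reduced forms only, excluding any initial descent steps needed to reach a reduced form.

D = 20, ⌊√D⌋ = 4
descent: ρ → (-1,4,1)  [lands on river]
river: ρ → (1,4,-1)
ρ-cycle length = 2 (tail of 1 descent step not counted)

2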